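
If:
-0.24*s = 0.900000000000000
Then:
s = -3.75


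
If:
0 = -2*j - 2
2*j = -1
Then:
No Solution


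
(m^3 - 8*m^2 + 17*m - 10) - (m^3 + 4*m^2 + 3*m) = -12*m^2 + 14*m - 10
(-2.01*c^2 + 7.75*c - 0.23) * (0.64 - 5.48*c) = 11.0148*c^3 - 43.7564*c^2 + 6.2204*c - 0.1472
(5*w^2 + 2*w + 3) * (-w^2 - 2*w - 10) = -5*w^4 - 12*w^3 - 57*w^2 - 26*w - 30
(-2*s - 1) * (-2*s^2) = 4*s^3 + 2*s^2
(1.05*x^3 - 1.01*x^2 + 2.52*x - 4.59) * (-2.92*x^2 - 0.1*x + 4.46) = -3.066*x^5 + 2.8442*x^4 - 2.5744*x^3 + 8.6462*x^2 + 11.6982*x - 20.4714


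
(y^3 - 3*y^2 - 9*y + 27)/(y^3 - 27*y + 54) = (y + 3)/(y + 6)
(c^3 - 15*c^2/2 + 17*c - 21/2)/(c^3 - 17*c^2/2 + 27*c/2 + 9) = (2*c^2 - 9*c + 7)/(2*c^2 - 11*c - 6)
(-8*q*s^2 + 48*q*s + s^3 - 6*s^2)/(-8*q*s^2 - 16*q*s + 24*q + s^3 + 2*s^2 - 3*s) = s*(s - 6)/(s^2 + 2*s - 3)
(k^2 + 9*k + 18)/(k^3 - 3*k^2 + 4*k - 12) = (k^2 + 9*k + 18)/(k^3 - 3*k^2 + 4*k - 12)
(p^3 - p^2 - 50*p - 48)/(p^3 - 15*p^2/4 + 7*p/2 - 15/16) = 16*(p^3 - p^2 - 50*p - 48)/(16*p^3 - 60*p^2 + 56*p - 15)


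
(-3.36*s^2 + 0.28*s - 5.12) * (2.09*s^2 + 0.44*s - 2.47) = -7.0224*s^4 - 0.8932*s^3 - 2.2784*s^2 - 2.9444*s + 12.6464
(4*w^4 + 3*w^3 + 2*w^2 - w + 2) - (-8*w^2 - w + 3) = 4*w^4 + 3*w^3 + 10*w^2 - 1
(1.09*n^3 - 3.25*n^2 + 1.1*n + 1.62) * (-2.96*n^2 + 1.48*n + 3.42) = -3.2264*n^5 + 11.2332*n^4 - 4.3382*n^3 - 14.2822*n^2 + 6.1596*n + 5.5404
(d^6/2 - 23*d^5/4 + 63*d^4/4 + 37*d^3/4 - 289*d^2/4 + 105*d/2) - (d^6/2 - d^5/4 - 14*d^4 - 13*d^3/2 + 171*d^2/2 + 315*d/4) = -11*d^5/2 + 119*d^4/4 + 63*d^3/4 - 631*d^2/4 - 105*d/4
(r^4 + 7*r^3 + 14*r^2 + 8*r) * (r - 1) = r^5 + 6*r^4 + 7*r^3 - 6*r^2 - 8*r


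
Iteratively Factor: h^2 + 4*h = (h)*(h + 4)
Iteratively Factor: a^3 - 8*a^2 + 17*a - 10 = (a - 2)*(a^2 - 6*a + 5) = (a - 2)*(a - 1)*(a - 5)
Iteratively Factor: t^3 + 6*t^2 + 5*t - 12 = (t - 1)*(t^2 + 7*t + 12) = (t - 1)*(t + 4)*(t + 3)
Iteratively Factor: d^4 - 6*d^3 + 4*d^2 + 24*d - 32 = (d - 2)*(d^3 - 4*d^2 - 4*d + 16) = (d - 4)*(d - 2)*(d^2 - 4) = (d - 4)*(d - 2)*(d + 2)*(d - 2)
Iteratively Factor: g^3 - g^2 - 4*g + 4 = (g - 1)*(g^2 - 4) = (g - 1)*(g + 2)*(g - 2)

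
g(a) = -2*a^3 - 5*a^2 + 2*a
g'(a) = -6*a^2 - 10*a + 2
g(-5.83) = 214.71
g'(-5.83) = -143.63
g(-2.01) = -7.98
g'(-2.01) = -2.14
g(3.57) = -147.58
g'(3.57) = -110.17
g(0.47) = -0.37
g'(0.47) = -4.03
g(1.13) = -7.01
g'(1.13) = -16.96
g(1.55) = -16.36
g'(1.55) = -27.92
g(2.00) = -32.00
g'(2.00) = -42.00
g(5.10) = -385.15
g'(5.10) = -205.06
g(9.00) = -1845.00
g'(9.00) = -574.00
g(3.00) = -93.00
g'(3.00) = -82.00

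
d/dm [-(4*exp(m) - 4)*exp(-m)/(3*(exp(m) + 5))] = 4*(exp(2*m) - 2*exp(m) - 5)*exp(-m)/(3*(exp(2*m) + 10*exp(m) + 25))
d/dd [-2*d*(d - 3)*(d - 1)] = -6*d^2 + 16*d - 6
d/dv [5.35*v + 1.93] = 5.35000000000000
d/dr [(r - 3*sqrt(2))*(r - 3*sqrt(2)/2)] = 2*r - 9*sqrt(2)/2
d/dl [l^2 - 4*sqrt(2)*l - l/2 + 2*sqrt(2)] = 2*l - 4*sqrt(2) - 1/2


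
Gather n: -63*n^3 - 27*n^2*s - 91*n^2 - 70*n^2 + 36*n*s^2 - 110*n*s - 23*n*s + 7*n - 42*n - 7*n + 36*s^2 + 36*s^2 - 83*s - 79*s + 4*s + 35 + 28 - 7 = -63*n^3 + n^2*(-27*s - 161) + n*(36*s^2 - 133*s - 42) + 72*s^2 - 158*s + 56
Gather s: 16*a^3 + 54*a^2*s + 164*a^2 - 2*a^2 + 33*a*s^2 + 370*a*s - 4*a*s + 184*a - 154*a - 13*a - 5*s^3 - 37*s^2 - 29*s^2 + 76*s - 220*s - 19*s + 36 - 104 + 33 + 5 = 16*a^3 + 162*a^2 + 17*a - 5*s^3 + s^2*(33*a - 66) + s*(54*a^2 + 366*a - 163) - 30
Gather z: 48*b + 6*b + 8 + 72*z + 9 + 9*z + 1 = 54*b + 81*z + 18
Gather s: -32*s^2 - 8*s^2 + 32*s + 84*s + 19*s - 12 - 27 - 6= -40*s^2 + 135*s - 45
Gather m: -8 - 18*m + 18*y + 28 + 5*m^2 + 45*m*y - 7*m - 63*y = 5*m^2 + m*(45*y - 25) - 45*y + 20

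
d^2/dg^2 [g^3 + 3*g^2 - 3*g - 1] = 6*g + 6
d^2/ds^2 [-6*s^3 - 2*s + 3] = -36*s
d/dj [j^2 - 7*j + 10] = 2*j - 7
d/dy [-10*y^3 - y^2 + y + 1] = -30*y^2 - 2*y + 1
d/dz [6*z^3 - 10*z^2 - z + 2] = 18*z^2 - 20*z - 1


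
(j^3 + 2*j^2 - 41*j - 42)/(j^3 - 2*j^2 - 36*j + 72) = (j^2 + 8*j + 7)/(j^2 + 4*j - 12)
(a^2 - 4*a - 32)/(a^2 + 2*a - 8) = (a - 8)/(a - 2)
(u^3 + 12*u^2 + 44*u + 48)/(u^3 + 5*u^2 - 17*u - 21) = (u^3 + 12*u^2 + 44*u + 48)/(u^3 + 5*u^2 - 17*u - 21)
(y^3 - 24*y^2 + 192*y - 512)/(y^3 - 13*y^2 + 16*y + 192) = (y - 8)/(y + 3)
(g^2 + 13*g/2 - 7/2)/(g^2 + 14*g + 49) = (g - 1/2)/(g + 7)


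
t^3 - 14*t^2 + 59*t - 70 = (t - 7)*(t - 5)*(t - 2)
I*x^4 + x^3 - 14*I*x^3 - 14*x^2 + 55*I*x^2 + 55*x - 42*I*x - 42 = (x - 7)*(x - 6)*(x - I)*(I*x - I)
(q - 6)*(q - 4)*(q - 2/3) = q^3 - 32*q^2/3 + 92*q/3 - 16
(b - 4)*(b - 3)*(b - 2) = b^3 - 9*b^2 + 26*b - 24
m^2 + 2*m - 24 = (m - 4)*(m + 6)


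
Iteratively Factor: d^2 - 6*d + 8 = (d - 4)*(d - 2)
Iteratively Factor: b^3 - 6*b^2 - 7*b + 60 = (b - 5)*(b^2 - b - 12) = (b - 5)*(b + 3)*(b - 4)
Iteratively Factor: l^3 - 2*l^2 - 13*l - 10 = (l + 2)*(l^2 - 4*l - 5) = (l - 5)*(l + 2)*(l + 1)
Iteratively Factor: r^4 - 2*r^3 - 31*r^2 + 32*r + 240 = (r - 4)*(r^3 + 2*r^2 - 23*r - 60) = (r - 4)*(r + 4)*(r^2 - 2*r - 15) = (r - 5)*(r - 4)*(r + 4)*(r + 3)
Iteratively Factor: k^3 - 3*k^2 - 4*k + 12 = (k - 3)*(k^2 - 4) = (k - 3)*(k + 2)*(k - 2)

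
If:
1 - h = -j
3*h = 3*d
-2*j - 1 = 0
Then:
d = 1/2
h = 1/2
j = -1/2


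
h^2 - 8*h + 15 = (h - 5)*(h - 3)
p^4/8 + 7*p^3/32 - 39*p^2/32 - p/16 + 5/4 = (p/4 + 1)*(p/2 + 1/2)*(p - 2)*(p - 5/4)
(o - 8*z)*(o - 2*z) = o^2 - 10*o*z + 16*z^2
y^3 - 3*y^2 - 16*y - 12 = (y - 6)*(y + 1)*(y + 2)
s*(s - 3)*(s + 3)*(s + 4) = s^4 + 4*s^3 - 9*s^2 - 36*s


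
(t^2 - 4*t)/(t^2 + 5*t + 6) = t*(t - 4)/(t^2 + 5*t + 6)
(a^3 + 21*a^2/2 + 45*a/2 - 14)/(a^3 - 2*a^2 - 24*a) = (2*a^2 + 13*a - 7)/(2*a*(a - 6))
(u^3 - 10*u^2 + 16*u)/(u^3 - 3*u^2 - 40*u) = (u - 2)/(u + 5)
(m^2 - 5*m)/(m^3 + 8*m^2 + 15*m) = (m - 5)/(m^2 + 8*m + 15)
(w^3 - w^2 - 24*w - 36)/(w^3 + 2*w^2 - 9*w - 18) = (w - 6)/(w - 3)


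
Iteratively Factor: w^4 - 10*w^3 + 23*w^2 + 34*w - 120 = (w - 5)*(w^3 - 5*w^2 - 2*w + 24) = (w - 5)*(w - 4)*(w^2 - w - 6) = (w - 5)*(w - 4)*(w + 2)*(w - 3)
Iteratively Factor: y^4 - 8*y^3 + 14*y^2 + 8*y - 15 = (y + 1)*(y^3 - 9*y^2 + 23*y - 15) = (y - 3)*(y + 1)*(y^2 - 6*y + 5) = (y - 5)*(y - 3)*(y + 1)*(y - 1)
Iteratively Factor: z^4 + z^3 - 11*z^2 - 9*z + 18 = (z + 3)*(z^3 - 2*z^2 - 5*z + 6) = (z - 1)*(z + 3)*(z^2 - z - 6) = (z - 3)*(z - 1)*(z + 3)*(z + 2)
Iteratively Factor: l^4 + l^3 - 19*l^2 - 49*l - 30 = (l + 3)*(l^3 - 2*l^2 - 13*l - 10) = (l + 2)*(l + 3)*(l^2 - 4*l - 5) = (l - 5)*(l + 2)*(l + 3)*(l + 1)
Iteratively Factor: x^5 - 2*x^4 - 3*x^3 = (x)*(x^4 - 2*x^3 - 3*x^2) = x^2*(x^3 - 2*x^2 - 3*x) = x^2*(x + 1)*(x^2 - 3*x) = x^2*(x - 3)*(x + 1)*(x)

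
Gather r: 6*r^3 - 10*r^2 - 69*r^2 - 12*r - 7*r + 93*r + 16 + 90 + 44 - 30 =6*r^3 - 79*r^2 + 74*r + 120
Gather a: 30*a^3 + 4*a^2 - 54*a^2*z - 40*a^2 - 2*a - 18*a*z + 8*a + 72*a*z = 30*a^3 + a^2*(-54*z - 36) + a*(54*z + 6)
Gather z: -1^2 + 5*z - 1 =5*z - 2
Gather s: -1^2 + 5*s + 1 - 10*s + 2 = 2 - 5*s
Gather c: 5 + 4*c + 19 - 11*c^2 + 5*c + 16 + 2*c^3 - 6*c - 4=2*c^3 - 11*c^2 + 3*c + 36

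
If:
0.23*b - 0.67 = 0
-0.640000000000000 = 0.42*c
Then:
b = 2.91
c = -1.52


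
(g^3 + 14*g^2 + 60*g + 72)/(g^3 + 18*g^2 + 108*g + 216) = (g + 2)/(g + 6)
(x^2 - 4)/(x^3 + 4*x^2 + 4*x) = (x - 2)/(x*(x + 2))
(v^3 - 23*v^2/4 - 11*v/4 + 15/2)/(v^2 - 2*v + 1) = (4*v^2 - 19*v - 30)/(4*(v - 1))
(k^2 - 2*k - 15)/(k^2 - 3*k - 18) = (k - 5)/(k - 6)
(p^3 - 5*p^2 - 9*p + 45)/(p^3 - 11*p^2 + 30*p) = (p^2 - 9)/(p*(p - 6))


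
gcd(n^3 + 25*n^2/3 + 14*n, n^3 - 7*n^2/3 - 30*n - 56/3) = 1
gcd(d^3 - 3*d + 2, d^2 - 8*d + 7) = d - 1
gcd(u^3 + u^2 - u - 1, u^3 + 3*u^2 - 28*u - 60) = 1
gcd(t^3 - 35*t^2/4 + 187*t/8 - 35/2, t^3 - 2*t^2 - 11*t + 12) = t - 4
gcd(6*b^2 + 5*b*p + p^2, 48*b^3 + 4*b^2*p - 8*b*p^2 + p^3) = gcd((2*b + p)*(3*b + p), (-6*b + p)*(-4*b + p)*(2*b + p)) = 2*b + p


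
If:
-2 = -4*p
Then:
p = 1/2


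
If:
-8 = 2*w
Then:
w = -4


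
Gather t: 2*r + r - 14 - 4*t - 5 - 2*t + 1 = 3*r - 6*t - 18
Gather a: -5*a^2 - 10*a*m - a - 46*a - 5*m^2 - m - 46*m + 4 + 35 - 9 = -5*a^2 + a*(-10*m - 47) - 5*m^2 - 47*m + 30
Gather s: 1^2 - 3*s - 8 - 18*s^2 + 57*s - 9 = -18*s^2 + 54*s - 16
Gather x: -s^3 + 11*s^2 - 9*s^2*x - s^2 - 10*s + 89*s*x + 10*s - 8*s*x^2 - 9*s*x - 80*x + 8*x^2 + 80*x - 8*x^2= -s^3 + 10*s^2 - 8*s*x^2 + x*(-9*s^2 + 80*s)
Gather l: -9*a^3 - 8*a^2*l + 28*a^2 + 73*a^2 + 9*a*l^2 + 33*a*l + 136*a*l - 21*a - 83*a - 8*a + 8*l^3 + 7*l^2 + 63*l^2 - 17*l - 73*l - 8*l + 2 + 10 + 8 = -9*a^3 + 101*a^2 - 112*a + 8*l^3 + l^2*(9*a + 70) + l*(-8*a^2 + 169*a - 98) + 20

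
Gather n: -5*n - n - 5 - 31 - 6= -6*n - 42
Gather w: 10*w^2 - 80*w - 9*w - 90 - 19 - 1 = 10*w^2 - 89*w - 110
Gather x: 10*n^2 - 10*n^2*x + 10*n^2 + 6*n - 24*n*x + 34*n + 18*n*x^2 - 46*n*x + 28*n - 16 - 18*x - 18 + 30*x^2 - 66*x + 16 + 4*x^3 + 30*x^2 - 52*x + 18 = 20*n^2 + 68*n + 4*x^3 + x^2*(18*n + 60) + x*(-10*n^2 - 70*n - 136)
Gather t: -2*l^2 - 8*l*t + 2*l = -2*l^2 - 8*l*t + 2*l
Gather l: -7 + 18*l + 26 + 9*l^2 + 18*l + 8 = 9*l^2 + 36*l + 27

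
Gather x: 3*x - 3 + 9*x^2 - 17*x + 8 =9*x^2 - 14*x + 5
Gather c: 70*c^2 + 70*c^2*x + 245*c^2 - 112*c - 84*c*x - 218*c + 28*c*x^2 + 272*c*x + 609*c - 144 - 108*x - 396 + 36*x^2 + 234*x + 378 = c^2*(70*x + 315) + c*(28*x^2 + 188*x + 279) + 36*x^2 + 126*x - 162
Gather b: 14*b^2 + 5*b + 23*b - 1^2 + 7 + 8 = 14*b^2 + 28*b + 14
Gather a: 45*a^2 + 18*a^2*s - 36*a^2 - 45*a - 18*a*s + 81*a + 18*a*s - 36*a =a^2*(18*s + 9)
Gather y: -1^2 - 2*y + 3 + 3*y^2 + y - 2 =3*y^2 - y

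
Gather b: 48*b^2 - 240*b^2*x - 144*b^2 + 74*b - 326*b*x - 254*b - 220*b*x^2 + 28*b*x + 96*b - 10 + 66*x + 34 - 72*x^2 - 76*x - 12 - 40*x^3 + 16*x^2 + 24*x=b^2*(-240*x - 96) + b*(-220*x^2 - 298*x - 84) - 40*x^3 - 56*x^2 + 14*x + 12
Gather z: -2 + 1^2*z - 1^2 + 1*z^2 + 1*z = z^2 + 2*z - 3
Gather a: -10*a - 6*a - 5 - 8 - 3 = -16*a - 16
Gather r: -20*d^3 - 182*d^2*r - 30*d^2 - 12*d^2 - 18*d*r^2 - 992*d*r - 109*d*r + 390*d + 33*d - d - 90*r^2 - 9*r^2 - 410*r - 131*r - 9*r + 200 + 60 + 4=-20*d^3 - 42*d^2 + 422*d + r^2*(-18*d - 99) + r*(-182*d^2 - 1101*d - 550) + 264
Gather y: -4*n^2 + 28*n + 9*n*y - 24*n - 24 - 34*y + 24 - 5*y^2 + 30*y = -4*n^2 + 4*n - 5*y^2 + y*(9*n - 4)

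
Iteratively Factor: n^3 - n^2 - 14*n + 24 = (n - 2)*(n^2 + n - 12) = (n - 2)*(n + 4)*(n - 3)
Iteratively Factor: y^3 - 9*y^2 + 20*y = (y - 4)*(y^2 - 5*y) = y*(y - 4)*(y - 5)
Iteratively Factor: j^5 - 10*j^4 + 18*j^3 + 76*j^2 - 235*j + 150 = (j - 5)*(j^4 - 5*j^3 - 7*j^2 + 41*j - 30) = (j - 5)^2*(j^3 - 7*j + 6) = (j - 5)^2*(j + 3)*(j^2 - 3*j + 2) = (j - 5)^2*(j - 2)*(j + 3)*(j - 1)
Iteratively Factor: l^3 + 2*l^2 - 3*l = (l - 1)*(l^2 + 3*l) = (l - 1)*(l + 3)*(l)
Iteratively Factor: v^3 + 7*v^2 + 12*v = (v)*(v^2 + 7*v + 12) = v*(v + 3)*(v + 4)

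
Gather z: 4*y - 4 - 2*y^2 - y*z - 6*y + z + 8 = -2*y^2 - 2*y + z*(1 - y) + 4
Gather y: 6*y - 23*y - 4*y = -21*y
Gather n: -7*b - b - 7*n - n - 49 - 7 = -8*b - 8*n - 56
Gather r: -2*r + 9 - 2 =7 - 2*r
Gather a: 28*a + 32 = 28*a + 32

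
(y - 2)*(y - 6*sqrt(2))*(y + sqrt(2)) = y^3 - 5*sqrt(2)*y^2 - 2*y^2 - 12*y + 10*sqrt(2)*y + 24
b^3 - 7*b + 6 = (b - 2)*(b - 1)*(b + 3)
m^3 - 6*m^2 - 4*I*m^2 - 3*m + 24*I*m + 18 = (m - 6)*(m - 3*I)*(m - I)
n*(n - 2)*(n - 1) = n^3 - 3*n^2 + 2*n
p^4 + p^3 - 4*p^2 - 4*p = p*(p - 2)*(p + 1)*(p + 2)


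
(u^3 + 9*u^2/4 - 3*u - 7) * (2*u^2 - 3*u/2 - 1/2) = 2*u^5 + 3*u^4 - 79*u^3/8 - 85*u^2/8 + 12*u + 7/2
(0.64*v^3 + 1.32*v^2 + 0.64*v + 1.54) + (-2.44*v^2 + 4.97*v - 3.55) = 0.64*v^3 - 1.12*v^2 + 5.61*v - 2.01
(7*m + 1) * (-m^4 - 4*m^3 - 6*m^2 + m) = -7*m^5 - 29*m^4 - 46*m^3 + m^2 + m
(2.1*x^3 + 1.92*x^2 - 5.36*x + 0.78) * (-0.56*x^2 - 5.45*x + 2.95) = -1.176*x^5 - 12.5202*x^4 - 1.2674*x^3 + 34.4392*x^2 - 20.063*x + 2.301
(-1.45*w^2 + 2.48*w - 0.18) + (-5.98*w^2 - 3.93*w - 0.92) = -7.43*w^2 - 1.45*w - 1.1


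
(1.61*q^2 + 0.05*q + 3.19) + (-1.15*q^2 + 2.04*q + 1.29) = 0.46*q^2 + 2.09*q + 4.48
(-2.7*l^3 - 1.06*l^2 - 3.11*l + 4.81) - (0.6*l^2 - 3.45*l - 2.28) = -2.7*l^3 - 1.66*l^2 + 0.34*l + 7.09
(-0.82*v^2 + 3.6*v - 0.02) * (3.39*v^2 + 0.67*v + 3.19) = -2.7798*v^4 + 11.6546*v^3 - 0.271599999999999*v^2 + 11.4706*v - 0.0638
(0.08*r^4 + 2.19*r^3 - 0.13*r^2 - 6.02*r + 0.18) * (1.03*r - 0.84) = 0.0824*r^5 + 2.1885*r^4 - 1.9735*r^3 - 6.0914*r^2 + 5.2422*r - 0.1512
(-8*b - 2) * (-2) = 16*b + 4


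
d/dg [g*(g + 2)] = 2*g + 2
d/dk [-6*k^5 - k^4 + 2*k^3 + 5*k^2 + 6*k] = -30*k^4 - 4*k^3 + 6*k^2 + 10*k + 6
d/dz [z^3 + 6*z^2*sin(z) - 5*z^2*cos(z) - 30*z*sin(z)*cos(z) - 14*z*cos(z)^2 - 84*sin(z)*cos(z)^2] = 5*z^2*sin(z) + 6*z^2*cos(z) + 3*z^2 + 12*z*sin(z) + 14*z*sin(2*z) - 10*z*cos(z) - 30*z*cos(2*z) - 15*sin(2*z) - 21*cos(z) - 7*cos(2*z) - 63*cos(3*z) - 7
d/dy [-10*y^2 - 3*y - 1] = -20*y - 3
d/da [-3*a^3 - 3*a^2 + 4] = 3*a*(-3*a - 2)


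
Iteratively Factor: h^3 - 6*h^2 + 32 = (h + 2)*(h^2 - 8*h + 16) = (h - 4)*(h + 2)*(h - 4)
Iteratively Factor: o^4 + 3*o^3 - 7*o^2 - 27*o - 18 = (o - 3)*(o^3 + 6*o^2 + 11*o + 6) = (o - 3)*(o + 2)*(o^2 + 4*o + 3) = (o - 3)*(o + 1)*(o + 2)*(o + 3)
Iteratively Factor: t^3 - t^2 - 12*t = (t - 4)*(t^2 + 3*t) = t*(t - 4)*(t + 3)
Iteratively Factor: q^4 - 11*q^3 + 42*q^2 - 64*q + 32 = (q - 2)*(q^3 - 9*q^2 + 24*q - 16) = (q - 4)*(q - 2)*(q^2 - 5*q + 4) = (q - 4)*(q - 2)*(q - 1)*(q - 4)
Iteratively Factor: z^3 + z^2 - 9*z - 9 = (z - 3)*(z^2 + 4*z + 3) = (z - 3)*(z + 1)*(z + 3)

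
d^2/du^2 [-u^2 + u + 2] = -2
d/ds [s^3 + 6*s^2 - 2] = 3*s*(s + 4)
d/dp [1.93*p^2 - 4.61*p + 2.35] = 3.86*p - 4.61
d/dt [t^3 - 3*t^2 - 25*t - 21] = 3*t^2 - 6*t - 25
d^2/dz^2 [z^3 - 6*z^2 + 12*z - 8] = 6*z - 12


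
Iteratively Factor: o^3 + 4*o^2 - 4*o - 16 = (o + 2)*(o^2 + 2*o - 8) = (o + 2)*(o + 4)*(o - 2)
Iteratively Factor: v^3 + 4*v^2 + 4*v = (v)*(v^2 + 4*v + 4) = v*(v + 2)*(v + 2)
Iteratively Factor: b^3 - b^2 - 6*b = (b + 2)*(b^2 - 3*b) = (b - 3)*(b + 2)*(b)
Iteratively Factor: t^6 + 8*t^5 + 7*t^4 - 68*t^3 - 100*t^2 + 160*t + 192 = (t - 2)*(t^5 + 10*t^4 + 27*t^3 - 14*t^2 - 128*t - 96) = (t - 2)^2*(t^4 + 12*t^3 + 51*t^2 + 88*t + 48) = (t - 2)^2*(t + 3)*(t^3 + 9*t^2 + 24*t + 16) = (t - 2)^2*(t + 3)*(t + 4)*(t^2 + 5*t + 4) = (t - 2)^2*(t + 1)*(t + 3)*(t + 4)*(t + 4)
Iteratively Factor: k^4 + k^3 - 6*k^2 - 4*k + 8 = (k + 2)*(k^3 - k^2 - 4*k + 4) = (k - 2)*(k + 2)*(k^2 + k - 2) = (k - 2)*(k + 2)^2*(k - 1)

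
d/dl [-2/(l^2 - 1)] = 4*l/(l^2 - 1)^2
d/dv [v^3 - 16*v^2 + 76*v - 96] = 3*v^2 - 32*v + 76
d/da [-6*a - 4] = -6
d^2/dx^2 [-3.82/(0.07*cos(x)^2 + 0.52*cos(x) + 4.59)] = (0.074872*(1 - cos(x)^2)^2 + 0.417144*cos(x)^3 - 3.8391*cos(x)^2 - 9.951864*cos(x) + 0.314004)/(0.07*cos(x)^2 + 0.52*cos(x) + 4.59)^3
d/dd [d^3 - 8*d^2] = d*(3*d - 16)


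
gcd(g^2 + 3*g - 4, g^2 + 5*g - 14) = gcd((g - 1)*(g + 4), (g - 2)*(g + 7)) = 1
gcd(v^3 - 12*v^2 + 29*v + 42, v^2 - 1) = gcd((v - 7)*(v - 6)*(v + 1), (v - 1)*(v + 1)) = v + 1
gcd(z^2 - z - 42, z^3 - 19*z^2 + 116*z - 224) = z - 7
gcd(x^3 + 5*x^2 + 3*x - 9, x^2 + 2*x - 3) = x^2 + 2*x - 3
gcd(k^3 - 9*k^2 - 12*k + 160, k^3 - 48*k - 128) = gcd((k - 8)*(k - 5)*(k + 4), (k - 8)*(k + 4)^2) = k^2 - 4*k - 32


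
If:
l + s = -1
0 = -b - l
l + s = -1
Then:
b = s + 1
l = -s - 1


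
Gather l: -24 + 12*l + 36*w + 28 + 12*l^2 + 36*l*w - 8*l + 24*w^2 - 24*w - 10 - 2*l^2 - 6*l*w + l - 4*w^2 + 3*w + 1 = 10*l^2 + l*(30*w + 5) + 20*w^2 + 15*w - 5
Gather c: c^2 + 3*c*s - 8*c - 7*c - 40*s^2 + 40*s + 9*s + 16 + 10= c^2 + c*(3*s - 15) - 40*s^2 + 49*s + 26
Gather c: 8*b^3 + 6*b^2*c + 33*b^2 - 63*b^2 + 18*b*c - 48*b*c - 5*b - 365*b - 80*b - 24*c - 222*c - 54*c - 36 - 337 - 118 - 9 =8*b^3 - 30*b^2 - 450*b + c*(6*b^2 - 30*b - 300) - 500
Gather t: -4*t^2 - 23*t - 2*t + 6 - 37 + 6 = -4*t^2 - 25*t - 25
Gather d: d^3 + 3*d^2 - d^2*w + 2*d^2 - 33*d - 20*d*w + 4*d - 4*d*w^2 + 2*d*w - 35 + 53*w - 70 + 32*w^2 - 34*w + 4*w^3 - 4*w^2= d^3 + d^2*(5 - w) + d*(-4*w^2 - 18*w - 29) + 4*w^3 + 28*w^2 + 19*w - 105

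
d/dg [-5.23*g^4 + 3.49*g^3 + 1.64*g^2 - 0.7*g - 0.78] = -20.92*g^3 + 10.47*g^2 + 3.28*g - 0.7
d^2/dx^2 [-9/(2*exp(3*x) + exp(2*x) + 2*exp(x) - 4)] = 18*(-4*(3*exp(2*x) + exp(x) + 1)^2*exp(x) + (9*exp(2*x) + 2*exp(x) + 1)*(2*exp(3*x) + exp(2*x) + 2*exp(x) - 4))*exp(x)/(2*exp(3*x) + exp(2*x) + 2*exp(x) - 4)^3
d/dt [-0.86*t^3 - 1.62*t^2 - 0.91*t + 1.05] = -2.58*t^2 - 3.24*t - 0.91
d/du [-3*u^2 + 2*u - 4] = 2 - 6*u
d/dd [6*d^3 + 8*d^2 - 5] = 2*d*(9*d + 8)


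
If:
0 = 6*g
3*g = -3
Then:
No Solution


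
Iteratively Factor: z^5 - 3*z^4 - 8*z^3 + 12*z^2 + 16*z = (z + 1)*(z^4 - 4*z^3 - 4*z^2 + 16*z) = z*(z + 1)*(z^3 - 4*z^2 - 4*z + 16) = z*(z - 2)*(z + 1)*(z^2 - 2*z - 8) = z*(z - 4)*(z - 2)*(z + 1)*(z + 2)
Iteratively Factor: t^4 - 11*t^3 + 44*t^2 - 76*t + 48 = (t - 2)*(t^3 - 9*t^2 + 26*t - 24) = (t - 4)*(t - 2)*(t^2 - 5*t + 6) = (t - 4)*(t - 2)^2*(t - 3)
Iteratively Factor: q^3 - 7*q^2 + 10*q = (q - 2)*(q^2 - 5*q) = q*(q - 2)*(q - 5)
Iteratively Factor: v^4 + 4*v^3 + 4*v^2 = (v)*(v^3 + 4*v^2 + 4*v) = v*(v + 2)*(v^2 + 2*v) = v*(v + 2)^2*(v)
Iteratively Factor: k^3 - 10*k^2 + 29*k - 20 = (k - 1)*(k^2 - 9*k + 20) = (k - 4)*(k - 1)*(k - 5)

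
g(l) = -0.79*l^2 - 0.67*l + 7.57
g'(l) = -1.58*l - 0.67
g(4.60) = -12.23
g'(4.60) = -7.94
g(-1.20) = 7.24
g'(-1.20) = 1.23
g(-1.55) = 6.71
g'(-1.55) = 1.78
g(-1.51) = 6.78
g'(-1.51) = 1.72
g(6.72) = -32.61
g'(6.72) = -11.29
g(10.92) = -93.95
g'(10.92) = -17.92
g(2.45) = 1.19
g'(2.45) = -4.54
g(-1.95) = 5.87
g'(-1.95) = 2.41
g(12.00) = -114.23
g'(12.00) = -19.63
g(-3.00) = 2.47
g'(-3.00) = 4.07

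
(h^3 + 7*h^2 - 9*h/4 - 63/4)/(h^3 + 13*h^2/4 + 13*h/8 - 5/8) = 2*(4*h^3 + 28*h^2 - 9*h - 63)/(8*h^3 + 26*h^2 + 13*h - 5)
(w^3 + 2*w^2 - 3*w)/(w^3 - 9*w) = (w - 1)/(w - 3)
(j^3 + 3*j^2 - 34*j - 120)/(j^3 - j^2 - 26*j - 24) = (j + 5)/(j + 1)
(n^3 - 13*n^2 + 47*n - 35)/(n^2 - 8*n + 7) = n - 5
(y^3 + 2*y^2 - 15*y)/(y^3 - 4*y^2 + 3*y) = (y + 5)/(y - 1)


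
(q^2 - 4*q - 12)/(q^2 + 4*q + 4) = (q - 6)/(q + 2)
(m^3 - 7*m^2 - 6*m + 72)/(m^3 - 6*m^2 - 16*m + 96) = (m + 3)/(m + 4)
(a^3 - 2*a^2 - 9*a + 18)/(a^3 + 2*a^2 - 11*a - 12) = (a^2 + a - 6)/(a^2 + 5*a + 4)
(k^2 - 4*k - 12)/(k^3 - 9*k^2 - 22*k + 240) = (k + 2)/(k^2 - 3*k - 40)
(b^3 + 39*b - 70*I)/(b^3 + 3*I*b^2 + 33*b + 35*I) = (b - 2*I)/(b + I)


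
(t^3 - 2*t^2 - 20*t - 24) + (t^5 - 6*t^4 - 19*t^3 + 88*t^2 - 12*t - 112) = t^5 - 6*t^4 - 18*t^3 + 86*t^2 - 32*t - 136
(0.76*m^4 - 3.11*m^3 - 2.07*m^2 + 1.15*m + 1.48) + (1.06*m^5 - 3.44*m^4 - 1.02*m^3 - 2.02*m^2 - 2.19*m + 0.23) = 1.06*m^5 - 2.68*m^4 - 4.13*m^3 - 4.09*m^2 - 1.04*m + 1.71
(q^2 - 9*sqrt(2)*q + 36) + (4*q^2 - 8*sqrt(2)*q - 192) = 5*q^2 - 17*sqrt(2)*q - 156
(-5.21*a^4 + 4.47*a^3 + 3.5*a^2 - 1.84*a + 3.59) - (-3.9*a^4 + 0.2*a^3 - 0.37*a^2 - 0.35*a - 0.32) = -1.31*a^4 + 4.27*a^3 + 3.87*a^2 - 1.49*a + 3.91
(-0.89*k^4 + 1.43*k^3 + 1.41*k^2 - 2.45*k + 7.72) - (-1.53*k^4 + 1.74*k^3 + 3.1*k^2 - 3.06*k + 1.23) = 0.64*k^4 - 0.31*k^3 - 1.69*k^2 + 0.61*k + 6.49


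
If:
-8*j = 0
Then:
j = 0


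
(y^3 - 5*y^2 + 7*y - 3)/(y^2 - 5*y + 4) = (y^2 - 4*y + 3)/(y - 4)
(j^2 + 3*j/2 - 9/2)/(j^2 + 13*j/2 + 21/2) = (2*j - 3)/(2*j + 7)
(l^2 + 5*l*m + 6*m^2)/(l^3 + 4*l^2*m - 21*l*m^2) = (l^2 + 5*l*m + 6*m^2)/(l*(l^2 + 4*l*m - 21*m^2))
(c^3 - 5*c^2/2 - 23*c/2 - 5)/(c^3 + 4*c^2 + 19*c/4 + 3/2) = 2*(c - 5)/(2*c + 3)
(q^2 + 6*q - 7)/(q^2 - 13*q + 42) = (q^2 + 6*q - 7)/(q^2 - 13*q + 42)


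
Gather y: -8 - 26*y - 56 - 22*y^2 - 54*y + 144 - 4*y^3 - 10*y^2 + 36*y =-4*y^3 - 32*y^2 - 44*y + 80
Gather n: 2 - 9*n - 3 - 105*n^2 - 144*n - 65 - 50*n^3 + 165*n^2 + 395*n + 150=-50*n^3 + 60*n^2 + 242*n + 84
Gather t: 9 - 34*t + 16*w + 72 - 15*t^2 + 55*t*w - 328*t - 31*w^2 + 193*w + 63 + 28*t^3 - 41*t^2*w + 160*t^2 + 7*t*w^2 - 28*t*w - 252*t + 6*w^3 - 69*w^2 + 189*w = 28*t^3 + t^2*(145 - 41*w) + t*(7*w^2 + 27*w - 614) + 6*w^3 - 100*w^2 + 398*w + 144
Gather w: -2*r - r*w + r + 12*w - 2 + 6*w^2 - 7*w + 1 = -r + 6*w^2 + w*(5 - r) - 1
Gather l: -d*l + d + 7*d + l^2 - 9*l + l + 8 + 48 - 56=8*d + l^2 + l*(-d - 8)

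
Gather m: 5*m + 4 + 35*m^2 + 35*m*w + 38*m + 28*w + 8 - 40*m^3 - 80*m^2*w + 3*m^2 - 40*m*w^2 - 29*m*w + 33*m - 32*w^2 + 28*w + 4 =-40*m^3 + m^2*(38 - 80*w) + m*(-40*w^2 + 6*w + 76) - 32*w^2 + 56*w + 16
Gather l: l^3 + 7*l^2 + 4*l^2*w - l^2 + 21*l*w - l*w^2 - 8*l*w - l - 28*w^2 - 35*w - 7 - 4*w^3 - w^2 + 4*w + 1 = l^3 + l^2*(4*w + 6) + l*(-w^2 + 13*w - 1) - 4*w^3 - 29*w^2 - 31*w - 6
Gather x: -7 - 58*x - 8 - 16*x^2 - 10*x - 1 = -16*x^2 - 68*x - 16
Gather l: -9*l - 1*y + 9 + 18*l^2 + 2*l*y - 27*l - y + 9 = 18*l^2 + l*(2*y - 36) - 2*y + 18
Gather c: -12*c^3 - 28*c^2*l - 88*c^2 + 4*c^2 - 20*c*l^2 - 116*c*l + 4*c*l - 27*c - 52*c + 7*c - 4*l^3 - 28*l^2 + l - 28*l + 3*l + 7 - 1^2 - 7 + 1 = -12*c^3 + c^2*(-28*l - 84) + c*(-20*l^2 - 112*l - 72) - 4*l^3 - 28*l^2 - 24*l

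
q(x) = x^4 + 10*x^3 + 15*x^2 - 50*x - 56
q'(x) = 4*x^3 + 30*x^2 + 30*x - 50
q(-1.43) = 21.11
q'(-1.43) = -43.25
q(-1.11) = 5.82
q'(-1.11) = -51.81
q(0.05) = -58.46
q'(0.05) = -48.42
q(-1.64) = 29.47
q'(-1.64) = -36.16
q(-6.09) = -78.32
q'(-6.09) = -23.52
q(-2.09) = 41.81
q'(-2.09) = -18.17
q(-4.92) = -51.91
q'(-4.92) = 52.21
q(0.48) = -75.38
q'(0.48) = -28.25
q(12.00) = 39520.00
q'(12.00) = 11542.00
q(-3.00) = 40.00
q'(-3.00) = 22.00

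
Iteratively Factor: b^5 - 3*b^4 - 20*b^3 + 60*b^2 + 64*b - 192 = (b + 4)*(b^4 - 7*b^3 + 8*b^2 + 28*b - 48) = (b - 3)*(b + 4)*(b^3 - 4*b^2 - 4*b + 16) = (b - 4)*(b - 3)*(b + 4)*(b^2 - 4) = (b - 4)*(b - 3)*(b + 2)*(b + 4)*(b - 2)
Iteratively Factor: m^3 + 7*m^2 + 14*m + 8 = (m + 4)*(m^2 + 3*m + 2) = (m + 1)*(m + 4)*(m + 2)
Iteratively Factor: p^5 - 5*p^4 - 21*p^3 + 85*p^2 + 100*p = (p + 1)*(p^4 - 6*p^3 - 15*p^2 + 100*p) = (p + 1)*(p + 4)*(p^3 - 10*p^2 + 25*p) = (p - 5)*(p + 1)*(p + 4)*(p^2 - 5*p) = (p - 5)^2*(p + 1)*(p + 4)*(p)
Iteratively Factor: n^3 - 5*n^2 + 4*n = (n)*(n^2 - 5*n + 4) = n*(n - 4)*(n - 1)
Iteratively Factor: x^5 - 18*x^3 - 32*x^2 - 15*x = (x)*(x^4 - 18*x^2 - 32*x - 15) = x*(x + 1)*(x^3 - x^2 - 17*x - 15) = x*(x + 1)^2*(x^2 - 2*x - 15) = x*(x - 5)*(x + 1)^2*(x + 3)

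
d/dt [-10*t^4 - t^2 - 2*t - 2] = -40*t^3 - 2*t - 2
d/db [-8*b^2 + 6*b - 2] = 6 - 16*b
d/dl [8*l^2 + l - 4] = 16*l + 1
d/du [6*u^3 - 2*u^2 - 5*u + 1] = 18*u^2 - 4*u - 5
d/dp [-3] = 0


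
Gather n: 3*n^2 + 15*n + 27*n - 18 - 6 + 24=3*n^2 + 42*n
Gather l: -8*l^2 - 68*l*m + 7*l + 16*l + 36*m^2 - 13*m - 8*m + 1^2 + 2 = -8*l^2 + l*(23 - 68*m) + 36*m^2 - 21*m + 3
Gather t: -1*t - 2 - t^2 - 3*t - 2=-t^2 - 4*t - 4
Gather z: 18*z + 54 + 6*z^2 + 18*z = 6*z^2 + 36*z + 54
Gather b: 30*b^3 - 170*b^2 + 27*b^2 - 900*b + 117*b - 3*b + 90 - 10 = 30*b^3 - 143*b^2 - 786*b + 80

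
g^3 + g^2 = g^2*(g + 1)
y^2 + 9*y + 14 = (y + 2)*(y + 7)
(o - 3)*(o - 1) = o^2 - 4*o + 3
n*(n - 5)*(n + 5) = n^3 - 25*n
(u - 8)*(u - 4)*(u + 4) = u^3 - 8*u^2 - 16*u + 128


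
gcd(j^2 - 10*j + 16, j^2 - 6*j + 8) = j - 2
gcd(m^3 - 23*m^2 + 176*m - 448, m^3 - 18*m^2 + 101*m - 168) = m^2 - 15*m + 56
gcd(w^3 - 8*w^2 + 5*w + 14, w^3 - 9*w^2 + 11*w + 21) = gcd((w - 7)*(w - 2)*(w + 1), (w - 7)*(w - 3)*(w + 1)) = w^2 - 6*w - 7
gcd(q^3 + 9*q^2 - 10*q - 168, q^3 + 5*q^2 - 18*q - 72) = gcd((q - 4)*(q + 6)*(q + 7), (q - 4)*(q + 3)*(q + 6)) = q^2 + 2*q - 24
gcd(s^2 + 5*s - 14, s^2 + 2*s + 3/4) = 1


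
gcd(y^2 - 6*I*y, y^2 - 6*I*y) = y^2 - 6*I*y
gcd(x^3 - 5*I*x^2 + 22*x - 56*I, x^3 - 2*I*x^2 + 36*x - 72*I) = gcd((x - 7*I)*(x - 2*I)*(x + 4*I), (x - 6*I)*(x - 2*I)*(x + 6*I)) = x - 2*I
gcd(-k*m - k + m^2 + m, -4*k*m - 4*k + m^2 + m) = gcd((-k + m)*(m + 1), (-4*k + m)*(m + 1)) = m + 1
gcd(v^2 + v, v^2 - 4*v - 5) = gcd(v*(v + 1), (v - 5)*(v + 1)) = v + 1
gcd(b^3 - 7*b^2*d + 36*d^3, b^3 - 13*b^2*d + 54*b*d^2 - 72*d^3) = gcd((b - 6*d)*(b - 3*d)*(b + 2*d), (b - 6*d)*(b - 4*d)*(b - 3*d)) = b^2 - 9*b*d + 18*d^2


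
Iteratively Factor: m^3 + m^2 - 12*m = (m)*(m^2 + m - 12) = m*(m + 4)*(m - 3)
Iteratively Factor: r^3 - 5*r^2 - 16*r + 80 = (r - 5)*(r^2 - 16) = (r - 5)*(r + 4)*(r - 4)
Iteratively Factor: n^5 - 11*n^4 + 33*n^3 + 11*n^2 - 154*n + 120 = (n - 4)*(n^4 - 7*n^3 + 5*n^2 + 31*n - 30) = (n - 5)*(n - 4)*(n^3 - 2*n^2 - 5*n + 6) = (n - 5)*(n - 4)*(n - 3)*(n^2 + n - 2) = (n - 5)*(n - 4)*(n - 3)*(n + 2)*(n - 1)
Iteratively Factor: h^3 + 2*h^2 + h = (h)*(h^2 + 2*h + 1) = h*(h + 1)*(h + 1)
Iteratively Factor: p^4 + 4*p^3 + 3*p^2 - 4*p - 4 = (p + 1)*(p^3 + 3*p^2 - 4) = (p + 1)*(p + 2)*(p^2 + p - 2) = (p - 1)*(p + 1)*(p + 2)*(p + 2)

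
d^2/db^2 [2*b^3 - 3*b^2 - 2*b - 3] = 12*b - 6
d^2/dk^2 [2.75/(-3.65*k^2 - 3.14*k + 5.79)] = (73.27375*k^2 + 63.0355*k - 2.75*(7.3*k + 3.14)*(14.6*k + 6.28) - 116.23425)/(3.65*k^2 + 3.14*k - 5.79)^3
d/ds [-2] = 0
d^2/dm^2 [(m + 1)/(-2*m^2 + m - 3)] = 2*(-(m + 1)*(4*m - 1)^2 + (6*m + 1)*(2*m^2 - m + 3))/(2*m^2 - m + 3)^3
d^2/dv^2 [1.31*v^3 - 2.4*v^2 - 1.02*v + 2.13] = 7.86*v - 4.8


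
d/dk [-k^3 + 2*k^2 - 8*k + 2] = -3*k^2 + 4*k - 8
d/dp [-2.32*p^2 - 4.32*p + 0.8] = -4.64*p - 4.32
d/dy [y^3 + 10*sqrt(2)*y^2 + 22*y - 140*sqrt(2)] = 3*y^2 + 20*sqrt(2)*y + 22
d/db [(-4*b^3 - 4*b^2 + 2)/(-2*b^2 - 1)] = 4*b*(2*b^3 + 3*b + 4)/(4*b^4 + 4*b^2 + 1)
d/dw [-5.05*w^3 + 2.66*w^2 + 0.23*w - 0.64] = -15.15*w^2 + 5.32*w + 0.23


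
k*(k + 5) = k^2 + 5*k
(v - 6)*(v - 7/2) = v^2 - 19*v/2 + 21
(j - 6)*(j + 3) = j^2 - 3*j - 18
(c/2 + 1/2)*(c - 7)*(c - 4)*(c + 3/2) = c^4/2 - 17*c^3/4 + c^2 + 107*c/4 + 21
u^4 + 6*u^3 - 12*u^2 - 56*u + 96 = (u - 2)^2*(u + 4)*(u + 6)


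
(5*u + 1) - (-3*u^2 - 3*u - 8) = 3*u^2 + 8*u + 9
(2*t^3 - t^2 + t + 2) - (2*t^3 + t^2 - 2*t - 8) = -2*t^2 + 3*t + 10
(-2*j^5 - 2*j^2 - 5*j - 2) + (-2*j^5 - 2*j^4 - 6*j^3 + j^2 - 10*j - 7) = -4*j^5 - 2*j^4 - 6*j^3 - j^2 - 15*j - 9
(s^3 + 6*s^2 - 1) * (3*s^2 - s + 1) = 3*s^5 + 17*s^4 - 5*s^3 + 3*s^2 + s - 1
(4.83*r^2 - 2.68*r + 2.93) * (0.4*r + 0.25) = 1.932*r^3 + 0.1355*r^2 + 0.502*r + 0.7325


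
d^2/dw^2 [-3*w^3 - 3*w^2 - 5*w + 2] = -18*w - 6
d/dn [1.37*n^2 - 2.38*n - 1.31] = 2.74*n - 2.38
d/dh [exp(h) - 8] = exp(h)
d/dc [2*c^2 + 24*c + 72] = 4*c + 24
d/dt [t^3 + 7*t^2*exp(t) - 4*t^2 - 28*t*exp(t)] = 7*t^2*exp(t) + 3*t^2 - 14*t*exp(t) - 8*t - 28*exp(t)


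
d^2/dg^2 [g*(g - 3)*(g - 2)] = 6*g - 10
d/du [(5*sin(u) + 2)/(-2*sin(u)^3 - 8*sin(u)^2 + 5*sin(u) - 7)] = (20*sin(u)^3 + 52*sin(u)^2 + 32*sin(u) - 45)*cos(u)/(2*sin(u)^3 + 8*sin(u)^2 - 5*sin(u) + 7)^2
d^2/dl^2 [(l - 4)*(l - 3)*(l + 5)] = 6*l - 4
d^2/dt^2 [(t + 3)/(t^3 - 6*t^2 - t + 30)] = 2*((t + 3)*(-3*t^2 + 12*t + 1)^2 + (-3*t^2 + 12*t - 3*(t - 2)*(t + 3) + 1)*(t^3 - 6*t^2 - t + 30))/(t^3 - 6*t^2 - t + 30)^3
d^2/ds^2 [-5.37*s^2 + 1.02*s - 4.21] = -10.7400000000000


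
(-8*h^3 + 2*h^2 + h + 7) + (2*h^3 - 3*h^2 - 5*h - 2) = -6*h^3 - h^2 - 4*h + 5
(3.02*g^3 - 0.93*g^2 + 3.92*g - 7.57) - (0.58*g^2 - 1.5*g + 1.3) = 3.02*g^3 - 1.51*g^2 + 5.42*g - 8.87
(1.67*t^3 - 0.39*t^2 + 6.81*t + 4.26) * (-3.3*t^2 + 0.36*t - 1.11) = -5.511*t^5 + 1.8882*t^4 - 24.4671*t^3 - 11.1735*t^2 - 6.0255*t - 4.7286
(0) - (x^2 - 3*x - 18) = -x^2 + 3*x + 18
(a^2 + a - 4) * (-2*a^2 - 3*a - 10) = -2*a^4 - 5*a^3 - 5*a^2 + 2*a + 40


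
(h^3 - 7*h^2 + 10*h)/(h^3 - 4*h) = (h - 5)/(h + 2)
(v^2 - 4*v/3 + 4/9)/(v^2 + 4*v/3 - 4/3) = (v - 2/3)/(v + 2)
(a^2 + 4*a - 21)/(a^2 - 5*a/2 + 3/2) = 2*(a^2 + 4*a - 21)/(2*a^2 - 5*a + 3)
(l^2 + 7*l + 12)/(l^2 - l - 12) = (l + 4)/(l - 4)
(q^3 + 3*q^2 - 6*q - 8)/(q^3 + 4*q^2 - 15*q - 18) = (q^2 + 2*q - 8)/(q^2 + 3*q - 18)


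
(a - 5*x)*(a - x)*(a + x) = a^3 - 5*a^2*x - a*x^2 + 5*x^3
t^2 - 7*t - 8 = (t - 8)*(t + 1)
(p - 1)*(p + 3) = p^2 + 2*p - 3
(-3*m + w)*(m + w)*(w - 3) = -3*m^2*w + 9*m^2 - 2*m*w^2 + 6*m*w + w^3 - 3*w^2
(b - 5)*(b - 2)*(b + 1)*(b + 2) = b^4 - 4*b^3 - 9*b^2 + 16*b + 20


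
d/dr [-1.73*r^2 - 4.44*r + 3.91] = -3.46*r - 4.44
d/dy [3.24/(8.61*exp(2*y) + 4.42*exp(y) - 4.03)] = (-55.7928*exp(y) - 14.3208)*exp(y)/(8.61*exp(2*y) + 4.42*exp(y) - 4.03)^2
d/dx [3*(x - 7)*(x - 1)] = 6*x - 24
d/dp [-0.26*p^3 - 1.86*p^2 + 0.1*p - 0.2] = -0.78*p^2 - 3.72*p + 0.1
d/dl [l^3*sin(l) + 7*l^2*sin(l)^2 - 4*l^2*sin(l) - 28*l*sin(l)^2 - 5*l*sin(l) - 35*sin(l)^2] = l^3*cos(l) + 3*l^2*sin(l) + 7*l^2*sin(2*l) - 4*l^2*cos(l) + 14*l*sin(l)^2 - 8*l*sin(l) - 28*l*sin(2*l) - 5*l*cos(l) - 28*sin(l)^2 - 5*sin(l) - 35*sin(2*l)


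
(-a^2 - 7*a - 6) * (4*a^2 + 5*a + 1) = -4*a^4 - 33*a^3 - 60*a^2 - 37*a - 6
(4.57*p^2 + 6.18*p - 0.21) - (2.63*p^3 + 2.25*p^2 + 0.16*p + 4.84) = -2.63*p^3 + 2.32*p^2 + 6.02*p - 5.05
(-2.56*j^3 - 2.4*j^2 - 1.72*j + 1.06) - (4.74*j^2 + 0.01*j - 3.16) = -2.56*j^3 - 7.14*j^2 - 1.73*j + 4.22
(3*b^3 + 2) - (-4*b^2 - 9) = 3*b^3 + 4*b^2 + 11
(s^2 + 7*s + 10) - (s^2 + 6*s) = s + 10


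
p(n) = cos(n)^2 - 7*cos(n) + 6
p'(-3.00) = -1.27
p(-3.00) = 13.91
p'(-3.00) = -1.27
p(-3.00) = 13.91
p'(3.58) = -3.74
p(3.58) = 13.16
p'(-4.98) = 6.24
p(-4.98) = 4.22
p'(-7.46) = -5.75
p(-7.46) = 3.46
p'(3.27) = -1.15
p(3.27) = 13.93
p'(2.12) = 6.86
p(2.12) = 9.93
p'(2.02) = 7.09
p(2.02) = 9.23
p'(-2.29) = -6.26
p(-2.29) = 11.05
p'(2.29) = 6.26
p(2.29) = 11.05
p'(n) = -2*sin(n)*cos(n) + 7*sin(n)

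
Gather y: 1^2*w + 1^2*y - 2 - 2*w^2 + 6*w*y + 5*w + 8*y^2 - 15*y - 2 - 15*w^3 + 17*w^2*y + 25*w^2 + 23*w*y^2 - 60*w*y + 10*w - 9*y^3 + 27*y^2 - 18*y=-15*w^3 + 23*w^2 + 16*w - 9*y^3 + y^2*(23*w + 35) + y*(17*w^2 - 54*w - 32) - 4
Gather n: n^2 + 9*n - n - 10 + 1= n^2 + 8*n - 9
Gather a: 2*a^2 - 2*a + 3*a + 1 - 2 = 2*a^2 + a - 1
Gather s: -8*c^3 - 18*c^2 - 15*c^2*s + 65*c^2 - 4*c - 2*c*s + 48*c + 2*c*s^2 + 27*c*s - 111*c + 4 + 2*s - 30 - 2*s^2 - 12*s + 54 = -8*c^3 + 47*c^2 - 67*c + s^2*(2*c - 2) + s*(-15*c^2 + 25*c - 10) + 28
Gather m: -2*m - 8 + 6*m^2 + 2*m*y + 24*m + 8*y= 6*m^2 + m*(2*y + 22) + 8*y - 8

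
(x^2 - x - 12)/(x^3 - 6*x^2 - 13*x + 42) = (x - 4)/(x^2 - 9*x + 14)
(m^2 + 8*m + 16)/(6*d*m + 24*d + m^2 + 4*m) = (m + 4)/(6*d + m)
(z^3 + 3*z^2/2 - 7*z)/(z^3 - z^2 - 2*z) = (z + 7/2)/(z + 1)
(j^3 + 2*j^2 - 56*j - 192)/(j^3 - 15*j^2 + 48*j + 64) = (j^2 + 10*j + 24)/(j^2 - 7*j - 8)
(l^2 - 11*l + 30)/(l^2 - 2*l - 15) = (l - 6)/(l + 3)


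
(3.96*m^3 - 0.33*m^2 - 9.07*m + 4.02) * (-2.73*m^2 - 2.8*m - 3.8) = -10.8108*m^5 - 10.1871*m^4 + 10.6371*m^3 + 15.6754*m^2 + 23.21*m - 15.276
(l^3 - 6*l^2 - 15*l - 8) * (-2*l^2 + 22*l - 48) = -2*l^5 + 34*l^4 - 150*l^3 - 26*l^2 + 544*l + 384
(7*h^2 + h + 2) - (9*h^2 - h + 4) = -2*h^2 + 2*h - 2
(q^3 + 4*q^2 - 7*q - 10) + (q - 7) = q^3 + 4*q^2 - 6*q - 17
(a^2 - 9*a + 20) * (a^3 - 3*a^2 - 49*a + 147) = a^5 - 12*a^4 - 2*a^3 + 528*a^2 - 2303*a + 2940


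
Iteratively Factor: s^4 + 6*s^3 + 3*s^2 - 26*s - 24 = (s + 3)*(s^3 + 3*s^2 - 6*s - 8) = (s + 1)*(s + 3)*(s^2 + 2*s - 8) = (s + 1)*(s + 3)*(s + 4)*(s - 2)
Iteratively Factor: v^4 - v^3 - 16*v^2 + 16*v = (v)*(v^3 - v^2 - 16*v + 16) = v*(v + 4)*(v^2 - 5*v + 4) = v*(v - 4)*(v + 4)*(v - 1)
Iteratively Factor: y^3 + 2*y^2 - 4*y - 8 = (y + 2)*(y^2 - 4) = (y - 2)*(y + 2)*(y + 2)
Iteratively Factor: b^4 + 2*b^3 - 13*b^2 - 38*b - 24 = (b + 1)*(b^3 + b^2 - 14*b - 24) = (b - 4)*(b + 1)*(b^2 + 5*b + 6) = (b - 4)*(b + 1)*(b + 3)*(b + 2)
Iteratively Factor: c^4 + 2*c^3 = (c + 2)*(c^3) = c*(c + 2)*(c^2) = c^2*(c + 2)*(c)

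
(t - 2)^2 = t^2 - 4*t + 4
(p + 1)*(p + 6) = p^2 + 7*p + 6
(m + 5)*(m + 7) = m^2 + 12*m + 35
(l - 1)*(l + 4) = l^2 + 3*l - 4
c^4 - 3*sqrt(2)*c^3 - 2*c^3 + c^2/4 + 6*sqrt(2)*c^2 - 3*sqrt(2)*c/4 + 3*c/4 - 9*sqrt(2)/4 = (c - 3/2)*(c - 1)*(c + 1/2)*(c - 3*sqrt(2))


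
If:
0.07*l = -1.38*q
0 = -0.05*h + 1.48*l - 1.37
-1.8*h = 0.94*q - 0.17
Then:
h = 0.12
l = 0.93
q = -0.05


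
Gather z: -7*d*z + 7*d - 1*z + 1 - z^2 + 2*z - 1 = 7*d - z^2 + z*(1 - 7*d)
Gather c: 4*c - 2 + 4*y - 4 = 4*c + 4*y - 6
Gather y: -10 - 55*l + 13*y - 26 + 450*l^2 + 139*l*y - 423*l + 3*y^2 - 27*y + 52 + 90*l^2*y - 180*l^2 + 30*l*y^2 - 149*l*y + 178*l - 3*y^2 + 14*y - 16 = 270*l^2 + 30*l*y^2 - 300*l + y*(90*l^2 - 10*l)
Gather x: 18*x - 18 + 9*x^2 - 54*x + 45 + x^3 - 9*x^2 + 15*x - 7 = x^3 - 21*x + 20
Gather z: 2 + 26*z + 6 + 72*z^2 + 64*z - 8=72*z^2 + 90*z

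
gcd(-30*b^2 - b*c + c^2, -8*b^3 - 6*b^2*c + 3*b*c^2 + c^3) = 1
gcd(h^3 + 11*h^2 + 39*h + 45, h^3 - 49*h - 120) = h^2 + 8*h + 15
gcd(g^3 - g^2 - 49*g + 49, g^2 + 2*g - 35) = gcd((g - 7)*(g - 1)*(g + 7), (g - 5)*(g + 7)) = g + 7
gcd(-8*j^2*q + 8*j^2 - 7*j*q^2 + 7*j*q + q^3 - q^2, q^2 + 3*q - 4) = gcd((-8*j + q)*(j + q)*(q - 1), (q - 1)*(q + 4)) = q - 1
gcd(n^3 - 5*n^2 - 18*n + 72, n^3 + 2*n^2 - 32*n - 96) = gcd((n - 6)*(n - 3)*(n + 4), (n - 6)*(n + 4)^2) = n^2 - 2*n - 24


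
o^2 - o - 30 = (o - 6)*(o + 5)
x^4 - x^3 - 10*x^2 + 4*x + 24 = (x - 3)*(x - 2)*(x + 2)^2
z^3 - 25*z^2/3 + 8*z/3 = z*(z - 8)*(z - 1/3)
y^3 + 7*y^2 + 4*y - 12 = (y - 1)*(y + 2)*(y + 6)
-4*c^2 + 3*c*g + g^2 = (-c + g)*(4*c + g)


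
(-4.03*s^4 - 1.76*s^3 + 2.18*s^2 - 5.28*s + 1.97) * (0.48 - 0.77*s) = 3.1031*s^5 - 0.5792*s^4 - 2.5234*s^3 + 5.112*s^2 - 4.0513*s + 0.9456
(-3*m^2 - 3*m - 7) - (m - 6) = -3*m^2 - 4*m - 1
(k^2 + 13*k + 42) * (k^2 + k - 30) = k^4 + 14*k^3 + 25*k^2 - 348*k - 1260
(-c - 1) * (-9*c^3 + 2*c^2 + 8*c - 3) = 9*c^4 + 7*c^3 - 10*c^2 - 5*c + 3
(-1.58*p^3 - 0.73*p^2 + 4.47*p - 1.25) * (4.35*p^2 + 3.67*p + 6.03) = -6.873*p^5 - 8.9741*p^4 + 7.238*p^3 + 6.5655*p^2 + 22.3666*p - 7.5375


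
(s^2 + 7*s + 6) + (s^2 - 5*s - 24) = 2*s^2 + 2*s - 18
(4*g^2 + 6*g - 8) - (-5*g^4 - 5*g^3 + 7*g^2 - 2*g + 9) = 5*g^4 + 5*g^3 - 3*g^2 + 8*g - 17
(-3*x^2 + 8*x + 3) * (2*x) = -6*x^3 + 16*x^2 + 6*x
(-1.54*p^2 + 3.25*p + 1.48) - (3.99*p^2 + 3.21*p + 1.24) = -5.53*p^2 + 0.04*p + 0.24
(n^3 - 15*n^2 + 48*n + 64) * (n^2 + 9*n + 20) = n^5 - 6*n^4 - 67*n^3 + 196*n^2 + 1536*n + 1280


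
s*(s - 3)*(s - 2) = s^3 - 5*s^2 + 6*s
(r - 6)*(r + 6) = r^2 - 36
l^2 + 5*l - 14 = (l - 2)*(l + 7)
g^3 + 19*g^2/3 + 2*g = g*(g + 1/3)*(g + 6)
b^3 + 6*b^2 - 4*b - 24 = (b - 2)*(b + 2)*(b + 6)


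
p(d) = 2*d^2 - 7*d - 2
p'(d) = 4*d - 7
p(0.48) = -4.90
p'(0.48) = -5.08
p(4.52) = 7.22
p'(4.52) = 11.08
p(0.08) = -2.55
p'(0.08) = -6.68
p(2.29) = -7.54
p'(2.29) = 2.16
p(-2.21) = 23.24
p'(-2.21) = -15.84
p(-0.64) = 3.30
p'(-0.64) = -9.56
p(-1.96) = 19.40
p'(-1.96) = -14.84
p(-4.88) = 79.79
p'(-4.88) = -26.52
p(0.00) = -2.00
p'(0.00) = -7.00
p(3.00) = -5.00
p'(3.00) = 5.00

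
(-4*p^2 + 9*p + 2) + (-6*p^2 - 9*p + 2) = 4 - 10*p^2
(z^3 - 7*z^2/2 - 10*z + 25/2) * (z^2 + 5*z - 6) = z^5 + 3*z^4/2 - 67*z^3/2 - 33*z^2/2 + 245*z/2 - 75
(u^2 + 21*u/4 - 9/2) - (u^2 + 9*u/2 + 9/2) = 3*u/4 - 9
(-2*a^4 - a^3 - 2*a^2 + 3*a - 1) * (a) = -2*a^5 - a^4 - 2*a^3 + 3*a^2 - a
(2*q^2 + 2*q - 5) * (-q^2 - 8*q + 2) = -2*q^4 - 18*q^3 - 7*q^2 + 44*q - 10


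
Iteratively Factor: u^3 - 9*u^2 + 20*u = (u)*(u^2 - 9*u + 20) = u*(u - 4)*(u - 5)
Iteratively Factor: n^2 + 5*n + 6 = (n + 3)*(n + 2)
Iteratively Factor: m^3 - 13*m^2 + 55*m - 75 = (m - 3)*(m^2 - 10*m + 25) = (m - 5)*(m - 3)*(m - 5)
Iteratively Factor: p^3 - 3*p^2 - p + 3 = (p + 1)*(p^2 - 4*p + 3) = (p - 3)*(p + 1)*(p - 1)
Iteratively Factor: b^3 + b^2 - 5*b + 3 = (b - 1)*(b^2 + 2*b - 3) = (b - 1)^2*(b + 3)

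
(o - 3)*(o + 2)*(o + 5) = o^3 + 4*o^2 - 11*o - 30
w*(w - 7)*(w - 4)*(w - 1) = w^4 - 12*w^3 + 39*w^2 - 28*w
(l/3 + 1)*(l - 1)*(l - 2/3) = l^3/3 + 4*l^2/9 - 13*l/9 + 2/3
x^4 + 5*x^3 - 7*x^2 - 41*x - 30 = (x - 3)*(x + 1)*(x + 2)*(x + 5)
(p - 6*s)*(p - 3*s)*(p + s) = p^3 - 8*p^2*s + 9*p*s^2 + 18*s^3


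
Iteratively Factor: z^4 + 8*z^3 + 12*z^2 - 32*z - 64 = (z + 2)*(z^3 + 6*z^2 - 32) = (z - 2)*(z + 2)*(z^2 + 8*z + 16) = (z - 2)*(z + 2)*(z + 4)*(z + 4)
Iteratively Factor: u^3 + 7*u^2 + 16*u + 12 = (u + 2)*(u^2 + 5*u + 6) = (u + 2)*(u + 3)*(u + 2)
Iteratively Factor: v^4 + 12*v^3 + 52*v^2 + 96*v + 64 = (v + 2)*(v^3 + 10*v^2 + 32*v + 32) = (v + 2)*(v + 4)*(v^2 + 6*v + 8) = (v + 2)*(v + 4)^2*(v + 2)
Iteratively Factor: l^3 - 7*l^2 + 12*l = (l - 4)*(l^2 - 3*l) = l*(l - 4)*(l - 3)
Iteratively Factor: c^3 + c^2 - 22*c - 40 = (c + 2)*(c^2 - c - 20) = (c + 2)*(c + 4)*(c - 5)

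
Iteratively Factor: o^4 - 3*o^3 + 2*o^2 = (o)*(o^3 - 3*o^2 + 2*o) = o*(o - 1)*(o^2 - 2*o) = o^2*(o - 1)*(o - 2)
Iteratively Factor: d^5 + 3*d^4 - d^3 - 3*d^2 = (d)*(d^4 + 3*d^3 - d^2 - 3*d) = d*(d + 1)*(d^3 + 2*d^2 - 3*d) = d*(d - 1)*(d + 1)*(d^2 + 3*d) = d*(d - 1)*(d + 1)*(d + 3)*(d)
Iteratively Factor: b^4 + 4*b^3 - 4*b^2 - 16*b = (b - 2)*(b^3 + 6*b^2 + 8*b) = (b - 2)*(b + 4)*(b^2 + 2*b) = (b - 2)*(b + 2)*(b + 4)*(b)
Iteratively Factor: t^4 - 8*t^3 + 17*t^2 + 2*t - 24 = (t - 2)*(t^3 - 6*t^2 + 5*t + 12) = (t - 2)*(t + 1)*(t^2 - 7*t + 12) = (t - 4)*(t - 2)*(t + 1)*(t - 3)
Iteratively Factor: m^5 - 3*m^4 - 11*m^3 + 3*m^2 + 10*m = (m)*(m^4 - 3*m^3 - 11*m^2 + 3*m + 10) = m*(m + 2)*(m^3 - 5*m^2 - m + 5) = m*(m - 5)*(m + 2)*(m^2 - 1) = m*(m - 5)*(m + 1)*(m + 2)*(m - 1)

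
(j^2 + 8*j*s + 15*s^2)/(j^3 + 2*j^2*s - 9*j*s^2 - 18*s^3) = (-j - 5*s)/(-j^2 + j*s + 6*s^2)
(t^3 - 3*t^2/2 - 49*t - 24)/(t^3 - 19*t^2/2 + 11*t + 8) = (t + 6)/(t - 2)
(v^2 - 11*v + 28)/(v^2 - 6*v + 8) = (v - 7)/(v - 2)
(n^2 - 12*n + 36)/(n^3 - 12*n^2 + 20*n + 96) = (n - 6)/(n^2 - 6*n - 16)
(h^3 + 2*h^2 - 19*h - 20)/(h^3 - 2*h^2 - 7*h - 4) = (h + 5)/(h + 1)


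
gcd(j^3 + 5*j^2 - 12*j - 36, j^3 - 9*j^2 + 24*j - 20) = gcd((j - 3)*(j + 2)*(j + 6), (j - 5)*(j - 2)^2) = 1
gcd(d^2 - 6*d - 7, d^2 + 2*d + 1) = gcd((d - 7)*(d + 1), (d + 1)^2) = d + 1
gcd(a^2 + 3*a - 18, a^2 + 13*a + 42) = a + 6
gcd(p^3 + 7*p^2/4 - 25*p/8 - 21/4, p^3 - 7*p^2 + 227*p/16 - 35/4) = p - 7/4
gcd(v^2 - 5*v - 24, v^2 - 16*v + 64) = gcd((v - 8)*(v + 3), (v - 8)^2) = v - 8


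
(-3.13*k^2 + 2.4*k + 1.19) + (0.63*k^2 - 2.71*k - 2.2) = -2.5*k^2 - 0.31*k - 1.01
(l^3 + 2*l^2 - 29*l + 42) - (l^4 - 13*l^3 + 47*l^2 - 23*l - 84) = -l^4 + 14*l^3 - 45*l^2 - 6*l + 126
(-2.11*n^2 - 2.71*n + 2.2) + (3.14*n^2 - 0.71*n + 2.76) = 1.03*n^2 - 3.42*n + 4.96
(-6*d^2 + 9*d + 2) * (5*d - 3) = -30*d^3 + 63*d^2 - 17*d - 6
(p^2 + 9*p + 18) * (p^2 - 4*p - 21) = p^4 + 5*p^3 - 39*p^2 - 261*p - 378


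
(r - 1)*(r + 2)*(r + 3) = r^3 + 4*r^2 + r - 6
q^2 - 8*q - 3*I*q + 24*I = (q - 8)*(q - 3*I)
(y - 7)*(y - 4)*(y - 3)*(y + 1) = y^4 - 13*y^3 + 47*y^2 - 23*y - 84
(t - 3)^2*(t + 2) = t^3 - 4*t^2 - 3*t + 18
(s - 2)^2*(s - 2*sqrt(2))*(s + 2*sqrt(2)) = s^4 - 4*s^3 - 4*s^2 + 32*s - 32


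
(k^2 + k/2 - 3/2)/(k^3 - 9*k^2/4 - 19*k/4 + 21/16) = 8*(k - 1)/(8*k^2 - 30*k + 7)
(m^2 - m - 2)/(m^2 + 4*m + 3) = (m - 2)/(m + 3)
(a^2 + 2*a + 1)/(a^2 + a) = (a + 1)/a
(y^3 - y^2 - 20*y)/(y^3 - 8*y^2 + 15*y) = (y + 4)/(y - 3)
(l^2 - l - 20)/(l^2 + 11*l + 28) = (l - 5)/(l + 7)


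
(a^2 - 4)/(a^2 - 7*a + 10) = (a + 2)/(a - 5)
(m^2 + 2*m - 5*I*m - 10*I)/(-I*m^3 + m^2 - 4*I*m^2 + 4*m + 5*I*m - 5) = (I*m^2 + m*(5 + 2*I) + 10)/(m^3 + m^2*(4 + I) + m*(-5 + 4*I) - 5*I)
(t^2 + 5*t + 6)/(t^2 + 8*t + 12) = (t + 3)/(t + 6)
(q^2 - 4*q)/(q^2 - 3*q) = (q - 4)/(q - 3)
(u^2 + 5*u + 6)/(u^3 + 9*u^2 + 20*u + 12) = (u + 3)/(u^2 + 7*u + 6)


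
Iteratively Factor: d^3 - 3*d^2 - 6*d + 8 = (d - 1)*(d^2 - 2*d - 8) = (d - 1)*(d + 2)*(d - 4)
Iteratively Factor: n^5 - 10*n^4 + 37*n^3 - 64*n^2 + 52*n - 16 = (n - 4)*(n^4 - 6*n^3 + 13*n^2 - 12*n + 4) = (n - 4)*(n - 2)*(n^3 - 4*n^2 + 5*n - 2) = (n - 4)*(n - 2)*(n - 1)*(n^2 - 3*n + 2) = (n - 4)*(n - 2)^2*(n - 1)*(n - 1)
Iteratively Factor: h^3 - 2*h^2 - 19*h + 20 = (h + 4)*(h^2 - 6*h + 5) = (h - 5)*(h + 4)*(h - 1)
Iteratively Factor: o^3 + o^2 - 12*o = (o + 4)*(o^2 - 3*o) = (o - 3)*(o + 4)*(o)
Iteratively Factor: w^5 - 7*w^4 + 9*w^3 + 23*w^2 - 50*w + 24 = (w - 1)*(w^4 - 6*w^3 + 3*w^2 + 26*w - 24) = (w - 4)*(w - 1)*(w^3 - 2*w^2 - 5*w + 6) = (w - 4)*(w - 3)*(w - 1)*(w^2 + w - 2) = (w - 4)*(w - 3)*(w - 1)*(w + 2)*(w - 1)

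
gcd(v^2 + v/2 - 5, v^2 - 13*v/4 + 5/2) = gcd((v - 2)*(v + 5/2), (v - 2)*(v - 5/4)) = v - 2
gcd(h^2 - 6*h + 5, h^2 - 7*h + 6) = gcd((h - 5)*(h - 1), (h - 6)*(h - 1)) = h - 1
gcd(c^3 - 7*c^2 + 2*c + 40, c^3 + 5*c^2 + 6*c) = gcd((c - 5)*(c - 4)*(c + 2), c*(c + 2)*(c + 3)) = c + 2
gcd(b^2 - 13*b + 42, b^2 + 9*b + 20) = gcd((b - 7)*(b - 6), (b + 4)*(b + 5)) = 1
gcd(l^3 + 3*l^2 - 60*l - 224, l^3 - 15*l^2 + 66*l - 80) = l - 8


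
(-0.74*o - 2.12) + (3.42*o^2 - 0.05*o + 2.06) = 3.42*o^2 - 0.79*o - 0.0600000000000001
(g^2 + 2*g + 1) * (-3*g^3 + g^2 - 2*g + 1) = -3*g^5 - 5*g^4 - 3*g^3 - 2*g^2 + 1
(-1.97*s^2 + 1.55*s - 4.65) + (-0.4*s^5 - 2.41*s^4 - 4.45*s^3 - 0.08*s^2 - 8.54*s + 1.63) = -0.4*s^5 - 2.41*s^4 - 4.45*s^3 - 2.05*s^2 - 6.99*s - 3.02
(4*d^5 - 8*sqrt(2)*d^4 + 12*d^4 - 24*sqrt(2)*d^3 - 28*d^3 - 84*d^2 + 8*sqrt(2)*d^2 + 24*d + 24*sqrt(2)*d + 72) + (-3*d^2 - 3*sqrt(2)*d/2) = 4*d^5 - 8*sqrt(2)*d^4 + 12*d^4 - 24*sqrt(2)*d^3 - 28*d^3 - 87*d^2 + 8*sqrt(2)*d^2 + 24*d + 45*sqrt(2)*d/2 + 72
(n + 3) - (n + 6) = -3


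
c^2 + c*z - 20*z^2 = (c - 4*z)*(c + 5*z)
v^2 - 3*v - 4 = (v - 4)*(v + 1)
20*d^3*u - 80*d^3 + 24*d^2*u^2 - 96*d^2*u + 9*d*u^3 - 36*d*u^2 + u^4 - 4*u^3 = (2*d + u)^2*(5*d + u)*(u - 4)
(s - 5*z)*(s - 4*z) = s^2 - 9*s*z + 20*z^2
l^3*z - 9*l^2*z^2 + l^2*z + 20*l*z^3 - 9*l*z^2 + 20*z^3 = (l - 5*z)*(l - 4*z)*(l*z + z)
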